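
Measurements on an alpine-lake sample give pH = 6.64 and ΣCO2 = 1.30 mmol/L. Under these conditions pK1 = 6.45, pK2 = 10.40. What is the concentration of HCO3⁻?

[HCO3⁻] = 0.790 mmol/L

α₁ = 1 / (1 + [H⁺]/K1 + K2/[H⁺]) = 1 / (1 + 10^-0.19 + 10^-3.76)
   = 1 / (1 + 0.64565 + 0.00017378) = 1/1.6458 = 0.6076
[HCO3⁻] = α₁ × DIC = 0.6076 × 1.30 = 0.790 mmol/L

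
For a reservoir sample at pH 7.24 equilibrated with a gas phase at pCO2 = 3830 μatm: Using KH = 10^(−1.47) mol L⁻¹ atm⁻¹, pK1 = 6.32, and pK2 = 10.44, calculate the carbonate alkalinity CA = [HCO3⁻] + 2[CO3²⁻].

CA = 1.08 mmol/L

[CO2*] = KH · pCO2 = 10^(−1.47) × 3830×10^-6 = 1.298×10^-4 mol/L
α₀ = 1/(1 + K1/[H⁺] + K1K2/[H⁺]²) = 1/(1 + 10^+0.92 + 10^-2.28) = 0.1073
DIC = [CO2*]/α₀ = 1.298×10^-4 / 0.1073 = 1.210 mmol/L
CA = (α₁ + 2α₂)·DIC = (0.8922 + 2×0.0005629) × 1.210 = 1.08 mmol/L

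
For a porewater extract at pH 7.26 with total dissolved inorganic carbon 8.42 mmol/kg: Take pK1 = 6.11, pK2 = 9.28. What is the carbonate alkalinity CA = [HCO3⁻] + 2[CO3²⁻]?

CA = [HCO3⁻] + 2[CO3²⁻] = (α₁ + 2α₂)·DIC
At pH 7.26: [H⁺]/K1 = 10^-1.15 = 0.070795, K2/[H⁺] = 10^-2.02 = 0.0095499
α₁ = 1/(1 + 0.070795 + 0.0095499) = 1/1.0803 = 0.9256; α₂ = α₁·K2/[H⁺] = 0.008840
α₁ + 2α₂ = 0.9433
CA = 0.9433 × 8.42 = 7.94 mmol/kg

CA = 7.94 mmol/kg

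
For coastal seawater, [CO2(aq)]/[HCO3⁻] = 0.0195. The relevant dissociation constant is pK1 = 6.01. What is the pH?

pH = 7.72

From K1 = [H⁺][HCO3⁻]/[CO2(aq)]:  pH = pK1 − log₁₀([CO2(aq)]/[HCO3⁻])
log₁₀(0.0195) = -1.710
pH = 6.01 − (-1.710) = 7.72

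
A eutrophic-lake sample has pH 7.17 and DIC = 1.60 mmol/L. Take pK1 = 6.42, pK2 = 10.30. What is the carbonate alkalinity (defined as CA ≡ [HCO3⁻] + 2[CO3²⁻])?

CA = 1.36 mmol/L

CA = [HCO3⁻] + 2[CO3²⁻] = (α₁ + 2α₂)·DIC
At pH 7.17: [H⁺]/K1 = 10^-0.75 = 0.17783, K2/[H⁺] = 10^-3.13 = 0.00074131
α₁ = 1/(1 + 0.17783 + 0.00074131) = 1/1.1786 = 0.8485; α₂ = α₁·K2/[H⁺] = 0.0006290
α₁ + 2α₂ = 0.8497
CA = 0.8497 × 1.60 = 1.36 mmol/L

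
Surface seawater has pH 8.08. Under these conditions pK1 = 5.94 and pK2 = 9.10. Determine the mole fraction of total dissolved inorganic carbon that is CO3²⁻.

α₂ = 1 / (1 + [H⁺]/K2 + [H⁺]²/(K1K2)) = 1 / (1 + 10^+1.02 + 10^-1.12)
   = 1 / (1 + 10.471 + 0.075858) = 1/11.547 = 0.08660

α₂ = 0.0866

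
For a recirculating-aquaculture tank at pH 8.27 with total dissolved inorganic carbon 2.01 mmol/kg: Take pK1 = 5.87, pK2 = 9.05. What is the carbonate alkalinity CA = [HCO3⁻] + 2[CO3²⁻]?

CA = [HCO3⁻] + 2[CO3²⁻] = (α₁ + 2α₂)·DIC
At pH 8.27: [H⁺]/K1 = 10^-2.40 = 0.0039811, K2/[H⁺] = 10^-0.78 = 0.16596
α₁ = 1/(1 + 0.0039811 + 0.16596) = 1/1.1699 = 0.8547; α₂ = α₁·K2/[H⁺] = 0.1419
α₁ + 2α₂ = 1.1384
CA = 1.1384 × 2.01 = 2.29 mmol/kg

CA = 2.29 mmol/kg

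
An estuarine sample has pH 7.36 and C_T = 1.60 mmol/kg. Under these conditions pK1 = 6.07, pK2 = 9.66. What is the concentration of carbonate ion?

[CO3²⁻] = 7.59 μmol/kg

α₂ = 1 / (1 + [H⁺]/K2 + [H⁺]²/(K1K2)) = 1 / (1 + 10^+2.30 + 10^+1.01)
   = 1 / (1 + 199.53 + 10.233) = 1/210.76 = 0.004745
[CO3²⁻] = α₂ × DIC = 0.004745 × 1.60 = 0.00759 mmol/kg = 7.59 μmol/kg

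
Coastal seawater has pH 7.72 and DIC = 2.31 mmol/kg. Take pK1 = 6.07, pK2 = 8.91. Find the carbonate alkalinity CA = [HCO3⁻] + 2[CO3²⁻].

CA = [HCO3⁻] + 2[CO3²⁻] = (α₁ + 2α₂)·DIC
At pH 7.72: [H⁺]/K1 = 10^-1.65 = 0.022387, K2/[H⁺] = 10^-1.19 = 0.064565
α₁ = 1/(1 + 0.022387 + 0.064565) = 1/1.0870 = 0.9200; α₂ = α₁·K2/[H⁺] = 0.05940
α₁ + 2α₂ = 1.0388
CA = 1.0388 × 2.31 = 2.40 mmol/kg

CA = 2.40 mmol/kg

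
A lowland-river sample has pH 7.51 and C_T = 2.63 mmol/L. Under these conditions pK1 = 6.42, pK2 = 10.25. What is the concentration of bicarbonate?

[HCO3⁻] = 2.43 mmol/L

α₁ = 1 / (1 + [H⁺]/K1 + K2/[H⁺]) = 1 / (1 + 10^-1.09 + 10^-2.74)
   = 1 / (1 + 0.081283 + 0.0018197) = 1/1.0831 = 0.9233
[HCO3⁻] = α₁ × DIC = 0.9233 × 2.63 = 2.43 mmol/L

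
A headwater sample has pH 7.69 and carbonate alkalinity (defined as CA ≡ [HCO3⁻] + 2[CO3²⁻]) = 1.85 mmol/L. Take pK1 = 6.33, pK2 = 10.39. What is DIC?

CA = [HCO3⁻] + 2[CO3²⁻] = (α₁ + 2α₂)·DIC
At pH 7.69: [H⁺]/K1 = 10^-1.36 = 0.043652, K2/[H⁺] = 10^-2.70 = 0.0019953
α₁ = 1/(1 + 0.043652 + 0.0019953) = 1/1.0456 = 0.9563; α₂ = α₁·K2/[H⁺] = 0.001908
α₁ + 2α₂ = 0.9602
DIC = CA / (α₁ + 2α₂) = 1.85 / 0.9602 = 1.93 mmol/L

DIC = 1.93 mmol/L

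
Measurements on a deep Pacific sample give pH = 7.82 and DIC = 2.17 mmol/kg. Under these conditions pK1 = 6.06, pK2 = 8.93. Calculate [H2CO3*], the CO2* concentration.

α₀ = 1 / (1 + K1/[H⁺] + K1K2/[H⁺]²) = 1 / (1 + 10^+1.76 + 10^+0.65)
   = 1 / (1 + 57.544 + 4.4668) = 1/63.011 = 0.01587
[CO2*] = α₀ × DIC = 0.01587 × 2.17 = 0.0344 mmol/kg

[CO2*] = 0.0344 mmol/kg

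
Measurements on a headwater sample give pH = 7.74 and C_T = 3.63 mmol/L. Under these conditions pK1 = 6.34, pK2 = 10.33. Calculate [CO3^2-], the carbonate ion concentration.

[CO3²⁻] = 8.95 μmol/L

α₂ = 1 / (1 + [H⁺]/K2 + [H⁺]²/(K1K2)) = 1 / (1 + 10^+2.59 + 10^+1.19)
   = 1 / (1 + 389.05 + 15.488) = 1/405.53 = 0.002466
[CO3²⁻] = α₂ × DIC = 0.002466 × 3.63 = 0.00895 mmol/L = 8.95 μmol/L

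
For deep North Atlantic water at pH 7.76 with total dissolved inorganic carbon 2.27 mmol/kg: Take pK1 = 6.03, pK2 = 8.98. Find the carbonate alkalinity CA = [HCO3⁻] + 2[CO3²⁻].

CA = [HCO3⁻] + 2[CO3²⁻] = (α₁ + 2α₂)·DIC
At pH 7.76: [H⁺]/K1 = 10^-1.73 = 0.018621, K2/[H⁺] = 10^-1.22 = 0.060256
α₁ = 1/(1 + 0.018621 + 0.060256) = 1/1.0789 = 0.9269; α₂ = α₁·K2/[H⁺] = 0.05585
α₁ + 2α₂ = 1.0386
CA = 1.0386 × 2.27 = 2.36 mmol/kg

CA = 2.36 mmol/kg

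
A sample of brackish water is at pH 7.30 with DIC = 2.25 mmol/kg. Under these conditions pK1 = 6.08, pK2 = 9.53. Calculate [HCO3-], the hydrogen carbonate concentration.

[HCO3⁻] = 2.11 mmol/kg

α₁ = 1 / (1 + [H⁺]/K1 + K2/[H⁺]) = 1 / (1 + 10^-1.22 + 10^-2.23)
   = 1 / (1 + 0.060256 + 0.0058884) = 1/1.0661 = 0.9380
[HCO3⁻] = α₁ × DIC = 0.9380 × 2.25 = 2.11 mmol/kg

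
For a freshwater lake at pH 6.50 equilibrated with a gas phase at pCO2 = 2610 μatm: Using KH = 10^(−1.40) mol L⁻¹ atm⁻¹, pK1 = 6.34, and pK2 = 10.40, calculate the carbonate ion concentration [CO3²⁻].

[CO3²⁻] = 0.0189 μmol/L

[CO2*] = KH · pCO2 = 10^(−1.40) × 2610×10^-6 = 1.039×10^-4 mol/L
α₀ = 1/(1 + K1/[H⁺] + K1K2/[H⁺]²) = 1/(1 + 10^+0.16 + 10^-3.74) = 0.4089
DIC = [CO2*]/α₀ = 1.039×10^-4 / 0.4089 = 0.2541 mmol/L
[CO3²⁻] = α₂·DIC; α₂ = 7.441×10^-5, so [CO3²⁻] = 7.441×10^-5 × 0.2541 = 1.89×10^-5 mmol/L = 0.0189 μmol/L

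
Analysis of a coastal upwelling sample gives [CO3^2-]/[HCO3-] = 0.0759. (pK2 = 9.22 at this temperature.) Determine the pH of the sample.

pH = 8.10

From K2 = [H⁺][CO3^2-]/[HCO3-]:  pH = pK2 + log₁₀([CO3^2-]/[HCO3-])
log₁₀(0.0759) = -1.120
pH = 9.22 + (-1.120) = 8.10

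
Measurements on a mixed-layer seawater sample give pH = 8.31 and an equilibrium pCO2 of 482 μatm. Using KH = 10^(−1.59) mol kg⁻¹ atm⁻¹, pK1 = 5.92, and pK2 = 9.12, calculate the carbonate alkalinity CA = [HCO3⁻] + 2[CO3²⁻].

[CO2*] = KH · pCO2 = 10^(−1.59) × 482×10^-6 = 1.239×10^-5 mol/kg
α₀ = 1/(1 + K1/[H⁺] + K1K2/[H⁺]²) = 1/(1 + 10^+2.39 + 10^+1.58) = 0.003515
DIC = [CO2*]/α₀ = 1.239×10^-5 / 0.003515 = 3.525 mmol/kg
CA = (α₁ + 2α₂)·DIC = (0.8628 + 2×0.1336) × 3.525 = 3.98 mmol/kg

CA = 3.98 mmol/kg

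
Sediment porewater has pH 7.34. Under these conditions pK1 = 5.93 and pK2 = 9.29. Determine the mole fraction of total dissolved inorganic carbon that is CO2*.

α₀ = 1 / (1 + K1/[H⁺] + K1K2/[H⁺]²) = 1 / (1 + 10^+1.41 + 10^-0.54)
   = 1 / (1 + 25.704 + 0.28840) = 1/26.992 = 0.03705

α₀ = 0.0370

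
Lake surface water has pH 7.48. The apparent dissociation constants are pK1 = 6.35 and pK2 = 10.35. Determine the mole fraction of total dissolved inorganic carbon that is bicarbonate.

α₁ = 0.930

α₁ = 1 / (1 + [H⁺]/K1 + K2/[H⁺]) = 1 / (1 + 10^-1.13 + 10^-2.87)
   = 1 / (1 + 0.074131 + 0.0013490) = 1/1.0755 = 0.9298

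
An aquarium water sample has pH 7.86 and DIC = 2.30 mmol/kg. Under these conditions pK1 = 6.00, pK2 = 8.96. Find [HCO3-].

α₁ = 1 / (1 + [H⁺]/K1 + K2/[H⁺]) = 1 / (1 + 10^-1.86 + 10^-1.10)
   = 1 / (1 + 0.013804 + 0.079433) = 1/1.0932 = 0.9147
[HCO3⁻] = α₁ × DIC = 0.9147 × 2.30 = 2.10 mmol/kg

[HCO3⁻] = 2.10 mmol/kg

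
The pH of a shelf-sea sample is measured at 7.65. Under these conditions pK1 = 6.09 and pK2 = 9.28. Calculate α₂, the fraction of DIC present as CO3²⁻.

α₂ = 0.0223

α₂ = 1 / (1 + [H⁺]/K2 + [H⁺]²/(K1K2)) = 1 / (1 + 10^+1.63 + 10^+0.07)
   = 1 / (1 + 42.658 + 1.1749) = 1/44.833 = 0.02231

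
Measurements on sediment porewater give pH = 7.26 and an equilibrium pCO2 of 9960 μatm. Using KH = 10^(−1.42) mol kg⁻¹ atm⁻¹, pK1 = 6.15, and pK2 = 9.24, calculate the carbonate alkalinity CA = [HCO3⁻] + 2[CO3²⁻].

[CO2*] = KH · pCO2 = 10^(−1.42) × 9960×10^-6 = 3.787×10^-4 mol/kg
α₀ = 1/(1 + K1/[H⁺] + K1K2/[H⁺]²) = 1/(1 + 10^+1.11 + 10^-0.87) = 0.07134
DIC = [CO2*]/α₀ = 3.787×10^-4 / 0.07134 = 5.308 mmol/kg
CA = (α₁ + 2α₂)·DIC = (0.9190 + 2×0.009623) × 5.308 = 4.98 mmol/kg

CA = 4.98 mmol/kg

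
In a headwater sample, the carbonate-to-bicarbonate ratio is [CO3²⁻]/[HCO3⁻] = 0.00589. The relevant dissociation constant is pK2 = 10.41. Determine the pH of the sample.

pH = 8.18

From K2 = [H⁺][CO3²⁻]/[HCO3⁻]:  pH = pK2 + log₁₀([CO3²⁻]/[HCO3⁻])
log₁₀(0.00589) = -2.230
pH = 10.41 + (-2.230) = 8.18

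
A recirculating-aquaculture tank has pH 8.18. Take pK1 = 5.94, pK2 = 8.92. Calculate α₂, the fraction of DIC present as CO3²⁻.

α₂ = 0.153

α₂ = 1 / (1 + [H⁺]/K2 + [H⁺]²/(K1K2)) = 1 / (1 + 10^+0.74 + 10^-1.50)
   = 1 / (1 + 5.4954 + 0.031623) = 1/6.5270 = 0.1532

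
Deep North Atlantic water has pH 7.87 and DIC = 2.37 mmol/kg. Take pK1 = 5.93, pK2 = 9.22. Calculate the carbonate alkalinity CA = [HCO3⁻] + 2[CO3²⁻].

CA = 2.44 mmol/kg

CA = [HCO3⁻] + 2[CO3²⁻] = (α₁ + 2α₂)·DIC
At pH 7.87: [H⁺]/K1 = 10^-1.94 = 0.011482, K2/[H⁺] = 10^-1.35 = 0.044668
α₁ = 1/(1 + 0.011482 + 0.044668) = 1/1.0561 = 0.9468; α₂ = α₁·K2/[H⁺] = 0.04229
α₁ + 2α₂ = 1.0314
CA = 1.0314 × 2.37 = 2.44 mmol/kg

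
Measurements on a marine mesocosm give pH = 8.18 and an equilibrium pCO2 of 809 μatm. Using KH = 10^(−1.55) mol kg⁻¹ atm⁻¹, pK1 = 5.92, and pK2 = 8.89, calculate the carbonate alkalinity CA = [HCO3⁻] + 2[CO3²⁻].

[CO2*] = KH · pCO2 = 10^(−1.55) × 809×10^-6 = 2.280×10^-5 mol/kg
α₀ = 1/(1 + K1/[H⁺] + K1K2/[H⁺]²) = 1/(1 + 10^+2.26 + 10^+1.55) = 0.004578
DIC = [CO2*]/α₀ = 2.280×10^-5 / 0.004578 = 4.981 mmol/kg
CA = (α₁ + 2α₂)·DIC = (0.8330 + 2×0.1624) × 4.981 = 5.77 mmol/kg

CA = 5.77 mmol/kg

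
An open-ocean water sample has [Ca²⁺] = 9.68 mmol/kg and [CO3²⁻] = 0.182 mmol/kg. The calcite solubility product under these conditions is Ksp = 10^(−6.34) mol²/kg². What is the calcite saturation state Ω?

Ksp = 10^(−6.34) = 4.571×10^-7
Ω = [Ca²⁺][CO3²⁻]/Ksp = (9.68×10^-3)(0.182×10^-3) / 4.571×10^-7 = 3.85

Ω = 3.85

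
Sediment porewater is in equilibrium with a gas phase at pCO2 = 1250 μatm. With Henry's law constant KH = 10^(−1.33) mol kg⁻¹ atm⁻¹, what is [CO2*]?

[CO2*] = 58.5 μmol/kg

KH = 10^(−1.33) = 4.677×10^-2 mol kg⁻¹ atm⁻¹
[CO2*] = KH · pCO2 = 4.677×10^-2 × 1250×10^-6 atm = 5.85×10^-5 mol/kg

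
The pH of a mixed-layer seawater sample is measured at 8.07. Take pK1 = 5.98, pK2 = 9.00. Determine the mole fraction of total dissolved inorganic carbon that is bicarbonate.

α₁ = 1 / (1 + [H⁺]/K1 + K2/[H⁺]) = 1 / (1 + 10^-2.09 + 10^-0.93)
   = 1 / (1 + 0.0081283 + 0.11749) = 1/1.1256 = 0.8884

α₁ = 0.888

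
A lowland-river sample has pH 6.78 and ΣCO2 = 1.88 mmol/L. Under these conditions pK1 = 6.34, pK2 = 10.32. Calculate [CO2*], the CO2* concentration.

[CO2*] = 0.501 mmol/L

α₀ = 1 / (1 + K1/[H⁺] + K1K2/[H⁺]²) = 1 / (1 + 10^+0.44 + 10^-3.10)
   = 1 / (1 + 2.7542 + 0.00079433) = 1/3.7550 = 0.2663
[CO2*] = α₀ × DIC = 0.2663 × 1.88 = 0.501 mmol/L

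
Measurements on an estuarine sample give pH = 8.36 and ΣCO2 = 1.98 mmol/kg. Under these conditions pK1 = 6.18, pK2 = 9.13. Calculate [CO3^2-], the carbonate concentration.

α₂ = 1 / (1 + [H⁺]/K2 + [H⁺]²/(K1K2)) = 1 / (1 + 10^+0.77 + 10^-1.41)
   = 1 / (1 + 5.8884 + 0.038905) = 1/6.9273 = 0.1444
[CO3²⁻] = α₂ × DIC = 0.1444 × 1.98 = 0.286 mmol/kg

[CO3²⁻] = 0.286 mmol/kg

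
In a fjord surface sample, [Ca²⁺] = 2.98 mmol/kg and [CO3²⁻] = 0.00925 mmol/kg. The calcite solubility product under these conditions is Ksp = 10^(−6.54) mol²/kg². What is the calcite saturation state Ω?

Ksp = 10^(−6.54) = 2.884×10^-7
Ω = [Ca²⁺][CO3²⁻]/Ksp = (2.98×10^-3)(0.00925×10^-3) / 2.884×10^-7 = 0.0956

Ω = 0.0956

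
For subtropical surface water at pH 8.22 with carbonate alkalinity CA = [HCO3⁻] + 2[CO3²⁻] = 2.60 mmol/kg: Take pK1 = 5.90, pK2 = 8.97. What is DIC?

CA = [HCO3⁻] + 2[CO3²⁻] = (α₁ + 2α₂)·DIC
At pH 8.22: [H⁺]/K1 = 10^-2.32 = 0.0047863, K2/[H⁺] = 10^-0.75 = 0.17783
α₁ = 1/(1 + 0.0047863 + 0.17783) = 1/1.1826 = 0.8456; α₂ = α₁·K2/[H⁺] = 0.1504
α₁ + 2α₂ = 1.1463
DIC = CA / (α₁ + 2α₂) = 2.60 / 1.1463 = 2.27 mmol/kg

DIC = 2.27 mmol/kg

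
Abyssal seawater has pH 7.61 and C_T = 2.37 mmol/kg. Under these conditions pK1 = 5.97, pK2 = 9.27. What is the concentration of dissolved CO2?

[CO2*] = 0.0520 mmol/kg

α₀ = 1 / (1 + K1/[H⁺] + K1K2/[H⁺]²) = 1 / (1 + 10^+1.64 + 10^-0.02)
   = 1 / (1 + 43.652 + 0.95499) = 1/45.607 = 0.02193
[CO2*] = α₀ × DIC = 0.02193 × 2.37 = 0.0520 mmol/kg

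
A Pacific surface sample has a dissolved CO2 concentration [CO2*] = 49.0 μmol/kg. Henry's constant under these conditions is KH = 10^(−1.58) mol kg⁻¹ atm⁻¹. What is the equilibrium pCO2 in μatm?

KH = 10^(−1.58) = 2.630×10^-2 mol kg⁻¹ atm⁻¹
pCO2 = [CO2*]/KH = 49.0×10^-6 / 2.630×10^-2 = 1.86×10^-3 atm = 1860 μatm

pCO2 = 1860 μatm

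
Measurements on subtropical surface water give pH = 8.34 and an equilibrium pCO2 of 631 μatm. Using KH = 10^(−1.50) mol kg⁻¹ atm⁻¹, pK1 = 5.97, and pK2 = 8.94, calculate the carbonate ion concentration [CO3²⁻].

[CO2*] = KH · pCO2 = 10^(−1.50) × 631×10^-6 = 1.995×10^-5 mol/kg
α₀ = 1/(1 + K1/[H⁺] + K1K2/[H⁺]²) = 1/(1 + 10^+2.37 + 10^+1.77) = 0.003398
DIC = [CO2*]/α₀ = 1.995×10^-5 / 0.003398 = 5.873 mmol/kg
[CO3²⁻] = α₂·DIC; α₂ = 0.2001, so [CO3²⁻] = 0.2001 × 5.873 = 1.17 mmol/kg

[CO3²⁻] = 1.17 mmol/kg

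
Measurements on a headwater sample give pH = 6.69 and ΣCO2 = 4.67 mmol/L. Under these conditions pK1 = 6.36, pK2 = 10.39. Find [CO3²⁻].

[CO3²⁻] = 0.635 μmol/L

α₂ = 1 / (1 + [H⁺]/K2 + [H⁺]²/(K1K2)) = 1 / (1 + 10^+3.70 + 10^+3.37)
   = 1 / (1 + 5011.9 + 2344.2) = 1/7357.1 = 0.0001359
[CO3²⁻] = α₂ × DIC = 0.0001359 × 4.67 = 0.000635 mmol/L = 0.635 μmol/L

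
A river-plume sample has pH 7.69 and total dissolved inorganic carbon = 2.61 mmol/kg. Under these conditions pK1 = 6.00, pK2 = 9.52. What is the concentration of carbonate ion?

[CO3²⁻] = 0.0373 mmol/kg

α₂ = 1 / (1 + [H⁺]/K2 + [H⁺]²/(K1K2)) = 1 / (1 + 10^+1.83 + 10^+0.14)
   = 1 / (1 + 67.608 + 1.3804) = 1/69.989 = 0.01429
[CO3²⁻] = α₂ × DIC = 0.01429 × 2.61 = 0.0373 mmol/kg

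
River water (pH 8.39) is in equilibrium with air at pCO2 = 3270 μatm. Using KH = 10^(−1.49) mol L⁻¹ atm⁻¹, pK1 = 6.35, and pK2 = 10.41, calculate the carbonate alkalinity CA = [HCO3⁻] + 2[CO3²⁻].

CA = 11.8 mmol/L

[CO2*] = KH · pCO2 = 10^(−1.49) × 3270×10^-6 = 1.058×10^-4 mol/L
α₀ = 1/(1 + K1/[H⁺] + K1K2/[H⁺]²) = 1/(1 + 10^+2.04 + 10^+0.02) = 0.008953
DIC = [CO2*]/α₀ = 1.058×10^-4 / 0.008953 = 11.82 mmol/L
CA = (α₁ + 2α₂)·DIC = (0.9817 + 2×0.009375) × 11.82 = 11.8 mmol/L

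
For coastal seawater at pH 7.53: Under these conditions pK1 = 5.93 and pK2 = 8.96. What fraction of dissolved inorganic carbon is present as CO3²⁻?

α₂ = 0.0350

α₂ = 1 / (1 + [H⁺]/K2 + [H⁺]²/(K1K2)) = 1 / (1 + 10^+1.43 + 10^-0.17)
   = 1 / (1 + 26.915 + 0.67608) = 1/28.591 = 0.03498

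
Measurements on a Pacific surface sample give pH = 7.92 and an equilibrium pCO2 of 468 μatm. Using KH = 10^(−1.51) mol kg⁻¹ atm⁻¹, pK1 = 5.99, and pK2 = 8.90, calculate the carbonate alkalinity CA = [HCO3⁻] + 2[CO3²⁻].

[CO2*] = KH · pCO2 = 10^(−1.51) × 468×10^-6 = 1.446×10^-5 mol/kg
α₀ = 1/(1 + K1/[H⁺] + K1K2/[H⁺]²) = 1/(1 + 10^+1.93 + 10^+0.95) = 0.01052
DIC = [CO2*]/α₀ = 1.446×10^-5 / 0.01052 = 1.374 mmol/kg
CA = (α₁ + 2α₂)·DIC = (0.8957 + 2×0.09379) × 1.374 = 1.49 mmol/kg

CA = 1.49 mmol/kg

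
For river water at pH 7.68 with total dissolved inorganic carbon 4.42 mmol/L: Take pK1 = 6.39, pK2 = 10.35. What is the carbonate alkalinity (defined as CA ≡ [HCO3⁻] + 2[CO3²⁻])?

CA = 4.21 mmol/L

CA = [HCO3⁻] + 2[CO3²⁻] = (α₁ + 2α₂)·DIC
At pH 7.68: [H⁺]/K1 = 10^-1.29 = 0.051286, K2/[H⁺] = 10^-2.67 = 0.0021380
α₁ = 1/(1 + 0.051286 + 0.0021380) = 1/1.0534 = 0.9493; α₂ = α₁·K2/[H⁺] = 0.002030
α₁ + 2α₂ = 0.9533
CA = 0.9533 × 4.42 = 4.21 mmol/L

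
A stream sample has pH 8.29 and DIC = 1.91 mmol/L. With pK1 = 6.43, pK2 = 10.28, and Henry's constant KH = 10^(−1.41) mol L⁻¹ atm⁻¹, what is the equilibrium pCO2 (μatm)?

pCO2 = 662 μatm

α₀ = 1 / (1 + K1/[H⁺] + K1K2/[H⁺]²) = 1 / (1 + 10^+1.86 + 10^-0.13)
   = 1 / (1 + 72.444 + 0.74131) = 1/74.185 = 0.01348
[CO2*] = α₀ × DIC = 0.01348 × 1.91 = 0.02575 mmol/L
pCO2 = [CO2*]/KH = 2.575×10^-5 / 3.890×10^-2 = 662 μatm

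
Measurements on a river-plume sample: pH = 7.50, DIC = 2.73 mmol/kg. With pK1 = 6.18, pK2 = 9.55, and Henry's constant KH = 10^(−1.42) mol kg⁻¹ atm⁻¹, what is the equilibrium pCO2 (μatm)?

α₀ = 1 / (1 + K1/[H⁺] + K1K2/[H⁺]²) = 1 / (1 + 10^+1.32 + 10^-0.73)
   = 1 / (1 + 20.893 + 0.18621) = 1/22.079 = 0.04529
[CO2*] = α₀ × DIC = 0.04529 × 2.73 = 0.1236 mmol/kg
pCO2 = [CO2*]/KH = 1.236×10^-4 / 3.802×10^-2 = 3250 μatm

pCO2 = 3250 μatm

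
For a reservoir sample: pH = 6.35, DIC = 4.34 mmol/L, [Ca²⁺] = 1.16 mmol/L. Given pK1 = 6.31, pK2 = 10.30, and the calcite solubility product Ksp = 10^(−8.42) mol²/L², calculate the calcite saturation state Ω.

α₂ = 1 / (1 + [H⁺]/K2 + [H⁺]²/(K1K2)) = 1 / (1 + 10^+3.95 + 10^+3.91)
   = 1 / (1 + 8912.5 + 8128.3) = 1/1.7042×10^4 = 5.868×10^-5
[CO3²⁻] = α₂ × DIC = 5.868×10^-5 × 4.34 = 0.0002547 mmol/L = 0.2547 μmol/L
Ksp = 10^(−8.42) = 3.802×10^-9
Ω = [Ca²⁺][CO3²⁻]/Ksp = (1.16×10^-3)(2.547×10^-7) / 3.802×10^-9 = 0.0777

Ω = 0.0777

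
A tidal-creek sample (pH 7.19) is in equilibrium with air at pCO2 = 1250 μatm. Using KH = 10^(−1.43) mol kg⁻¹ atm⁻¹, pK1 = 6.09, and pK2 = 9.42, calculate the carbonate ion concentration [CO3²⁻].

[CO3²⁻] = 3.44 μmol/kg

[CO2*] = KH · pCO2 = 10^(−1.43) × 1250×10^-6 = 4.644×10^-5 mol/kg
α₀ = 1/(1 + K1/[H⁺] + K1K2/[H⁺]²) = 1/(1 + 10^+1.10 + 10^-1.13) = 0.07319
DIC = [CO2*]/α₀ = 4.644×10^-5 / 0.07319 = 0.6346 mmol/kg
[CO3²⁻] = α₂·DIC; α₂ = 0.005426, so [CO3²⁻] = 0.005426 × 0.6346 = 0.00344 mmol/kg = 3.44 μmol/kg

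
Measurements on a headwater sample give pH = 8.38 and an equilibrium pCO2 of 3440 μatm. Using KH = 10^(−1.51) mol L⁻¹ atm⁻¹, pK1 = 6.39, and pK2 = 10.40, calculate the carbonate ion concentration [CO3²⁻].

[CO2*] = KH · pCO2 = 10^(−1.51) × 3440×10^-6 = 1.063×10^-4 mol/L
α₀ = 1/(1 + K1/[H⁺] + K1K2/[H⁺]²) = 1/(1 + 10^+1.99 + 10^-0.03) = 0.01003
DIC = [CO2*]/α₀ = 1.063×10^-4 / 0.01003 = 10.59 mmol/L
[CO3²⁻] = α₂·DIC; α₂ = 0.009365, so [CO3²⁻] = 0.009365 × 10.59 = 0.0992 mmol/L

[CO3²⁻] = 0.0992 mmol/L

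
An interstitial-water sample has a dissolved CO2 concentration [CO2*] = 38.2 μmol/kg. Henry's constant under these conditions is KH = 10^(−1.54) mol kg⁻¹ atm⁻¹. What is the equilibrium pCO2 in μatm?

KH = 10^(−1.54) = 2.884×10^-2 mol kg⁻¹ atm⁻¹
pCO2 = [CO2*]/KH = 38.2×10^-6 / 2.884×10^-2 = 1.32×10^-3 atm = 1320 μatm

pCO2 = 1320 μatm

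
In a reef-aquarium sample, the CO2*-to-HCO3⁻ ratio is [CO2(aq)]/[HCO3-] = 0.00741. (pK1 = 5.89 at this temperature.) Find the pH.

From K1 = [H⁺][HCO3-]/[CO2(aq)]:  pH = pK1 − log₁₀([CO2(aq)]/[HCO3-])
log₁₀(0.00741) = -2.130
pH = 5.89 − (-2.130) = 8.02

pH = 8.02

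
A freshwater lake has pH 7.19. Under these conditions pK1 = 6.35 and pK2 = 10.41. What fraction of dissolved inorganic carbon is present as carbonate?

α₂ = 1 / (1 + [H⁺]/K2 + [H⁺]²/(K1K2)) = 1 / (1 + 10^+3.22 + 10^+2.38)
   = 1 / (1 + 1659.6 + 239.88) = 1/1900.5 = 0.0005262

α₂ = 0.000526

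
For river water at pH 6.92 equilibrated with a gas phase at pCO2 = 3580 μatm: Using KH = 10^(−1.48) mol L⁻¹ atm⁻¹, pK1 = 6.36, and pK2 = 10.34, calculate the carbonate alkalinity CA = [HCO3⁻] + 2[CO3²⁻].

[CO2*] = KH · pCO2 = 10^(−1.48) × 3580×10^-6 = 1.185×10^-4 mol/L
α₀ = 1/(1 + K1/[H⁺] + K1K2/[H⁺]²) = 1/(1 + 10^+0.56 + 10^-2.86) = 0.2159
DIC = [CO2*]/α₀ = 1.185×10^-4 / 0.2159 = 0.5491 mmol/L
CA = (α₁ + 2α₂)·DIC = (0.7838 + 2×0.0002980) × 0.5491 = 0.431 mmol/L

CA = 0.431 mmol/L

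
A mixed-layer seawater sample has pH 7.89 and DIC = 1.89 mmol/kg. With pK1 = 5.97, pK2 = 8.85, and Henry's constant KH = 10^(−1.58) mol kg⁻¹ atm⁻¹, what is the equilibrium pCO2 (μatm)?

pCO2 = 770 μatm

α₀ = 1 / (1 + K1/[H⁺] + K1K2/[H⁺]²) = 1 / (1 + 10^+1.92 + 10^+0.96)
   = 1 / (1 + 83.176 + 9.1201) = 1/93.296 = 0.01072
[CO2*] = α₀ × DIC = 0.01072 × 1.89 = 0.02026 mmol/kg
pCO2 = [CO2*]/KH = 2.026×10^-5 / 2.630×10^-2 = 770 μatm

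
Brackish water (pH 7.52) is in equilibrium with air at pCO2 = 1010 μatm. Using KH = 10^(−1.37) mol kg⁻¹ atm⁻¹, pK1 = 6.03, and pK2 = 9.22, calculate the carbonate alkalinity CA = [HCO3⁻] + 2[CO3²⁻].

CA = 1.38 mmol/kg

[CO2*] = KH · pCO2 = 10^(−1.37) × 1010×10^-6 = 4.308×10^-5 mol/kg
α₀ = 1/(1 + K1/[H⁺] + K1K2/[H⁺]²) = 1/(1 + 10^+1.49 + 10^-0.21) = 0.03075
DIC = [CO2*]/α₀ = 4.308×10^-5 / 0.03075 = 1.401 mmol/kg
CA = (α₁ + 2α₂)·DIC = (0.9503 + 2×0.01896) × 1.401 = 1.38 mmol/kg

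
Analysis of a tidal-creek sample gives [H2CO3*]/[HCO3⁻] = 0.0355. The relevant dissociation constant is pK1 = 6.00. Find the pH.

pH = 7.45

From K1 = [H⁺][HCO3⁻]/[H2CO3*]:  pH = pK1 − log₁₀([H2CO3*]/[HCO3⁻])
log₁₀(0.0355) = -1.450
pH = 6.00 − (-1.450) = 7.45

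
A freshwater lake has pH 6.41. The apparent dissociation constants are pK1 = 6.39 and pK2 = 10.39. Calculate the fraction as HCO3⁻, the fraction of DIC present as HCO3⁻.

α₁ = 1 / (1 + [H⁺]/K1 + K2/[H⁺]) = 1 / (1 + 10^-0.02 + 10^-3.98)
   = 1 / (1 + 0.95499 + 0.00010471) = 1/1.9551 = 0.5115

α₁ = 0.511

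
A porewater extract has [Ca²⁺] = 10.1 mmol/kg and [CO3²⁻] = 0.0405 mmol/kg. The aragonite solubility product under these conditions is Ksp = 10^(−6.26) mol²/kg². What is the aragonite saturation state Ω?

Ω = 0.744

Ksp = 10^(−6.26) = 5.495×10^-7
Ω = [Ca²⁺][CO3²⁻]/Ksp = (10.1×10^-3)(0.0405×10^-3) / 5.495×10^-7 = 0.744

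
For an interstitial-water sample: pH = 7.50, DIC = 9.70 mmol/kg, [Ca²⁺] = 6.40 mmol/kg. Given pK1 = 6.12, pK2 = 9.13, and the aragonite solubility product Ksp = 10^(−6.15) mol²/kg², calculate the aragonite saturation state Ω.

α₂ = 1 / (1 + [H⁺]/K2 + [H⁺]²/(K1K2)) = 1 / (1 + 10^+1.63 + 10^+0.25)
   = 1 / (1 + 42.658 + 1.7783) = 1/45.436 = 0.02201
[CO3²⁻] = α₂ × DIC = 0.02201 × 9.70 = 0.2135 mmol/kg
Ksp = 10^(−6.15) = 7.079×10^-7
Ω = [Ca²⁺][CO3²⁻]/Ksp = (6.40×10^-3)(2.135×10^-4) / 7.079×10^-7 = 1.93

Ω = 1.93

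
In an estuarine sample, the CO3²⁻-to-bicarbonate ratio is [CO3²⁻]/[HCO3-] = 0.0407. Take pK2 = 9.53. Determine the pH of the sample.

pH = 8.14

From K2 = [H⁺][CO3²⁻]/[HCO3-]:  pH = pK2 + log₁₀([CO3²⁻]/[HCO3-])
log₁₀(0.0407) = -1.390
pH = 9.53 + (-1.390) = 8.14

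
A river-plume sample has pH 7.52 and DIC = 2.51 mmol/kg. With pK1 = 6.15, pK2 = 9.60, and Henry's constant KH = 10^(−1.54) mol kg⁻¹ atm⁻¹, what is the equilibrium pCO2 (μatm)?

α₀ = 1 / (1 + K1/[H⁺] + K1K2/[H⁺]²) = 1 / (1 + 10^+1.37 + 10^-0.71)
   = 1 / (1 + 23.442 + 0.19498) = 1/24.637 = 0.04059
[CO2*] = α₀ × DIC = 0.04059 × 2.51 = 0.1019 mmol/kg
pCO2 = [CO2*]/KH = 1.019×10^-4 / 2.884×10^-2 = 3530 μatm

pCO2 = 3530 μatm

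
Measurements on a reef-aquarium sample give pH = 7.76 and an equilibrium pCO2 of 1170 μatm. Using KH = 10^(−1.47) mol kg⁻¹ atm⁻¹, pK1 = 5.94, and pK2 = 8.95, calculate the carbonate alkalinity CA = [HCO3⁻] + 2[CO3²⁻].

CA = 2.96 mmol/kg

[CO2*] = KH · pCO2 = 10^(−1.47) × 1170×10^-6 = 3.964×10^-5 mol/kg
α₀ = 1/(1 + K1/[H⁺] + K1K2/[H⁺]²) = 1/(1 + 10^+1.82 + 10^+0.63) = 0.01402
DIC = [CO2*]/α₀ = 3.964×10^-5 / 0.01402 = 2.828 mmol/kg
CA = (α₁ + 2α₂)·DIC = (0.9262 + 2×0.05980) × 2.828 = 2.96 mmol/kg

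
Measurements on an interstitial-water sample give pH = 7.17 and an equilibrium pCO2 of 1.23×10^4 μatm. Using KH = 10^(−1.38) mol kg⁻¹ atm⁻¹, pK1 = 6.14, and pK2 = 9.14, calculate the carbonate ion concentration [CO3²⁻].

[CO3²⁻] = 0.0589 mmol/kg

[CO2*] = KH · pCO2 = 10^(−1.38) × 1.23×10^4×10^-6 = 5.127×10^-4 mol/kg
α₀ = 1/(1 + K1/[H⁺] + K1K2/[H⁺]²) = 1/(1 + 10^+1.03 + 10^-0.94) = 0.08453
DIC = [CO2*]/α₀ = 5.127×10^-4 / 0.08453 = 6.066 mmol/kg
[CO3²⁻] = α₂·DIC; α₂ = 0.009705, so [CO3²⁻] = 0.009705 × 6.066 = 0.0589 mmol/kg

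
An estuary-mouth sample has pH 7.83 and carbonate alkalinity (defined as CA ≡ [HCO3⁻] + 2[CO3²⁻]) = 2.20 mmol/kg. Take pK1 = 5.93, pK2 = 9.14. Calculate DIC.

CA = [HCO3⁻] + 2[CO3²⁻] = (α₁ + 2α₂)·DIC
At pH 7.83: [H⁺]/K1 = 10^-1.90 = 0.012589, K2/[H⁺] = 10^-1.31 = 0.048978
α₁ = 1/(1 + 0.012589 + 0.048978) = 1/1.0616 = 0.9420; α₂ = α₁·K2/[H⁺] = 0.04614
α₁ + 2α₂ = 1.0343
DIC = CA / (α₁ + 2α₂) = 2.20 / 1.0343 = 2.13 mmol/kg

DIC = 2.13 mmol/kg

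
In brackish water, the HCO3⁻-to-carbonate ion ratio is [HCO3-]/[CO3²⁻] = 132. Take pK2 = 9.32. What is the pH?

From K2 = [H⁺][CO3²⁻]/[HCO3-]:  pH = pK2 − log₁₀([HCO3-]/[CO3²⁻])
log₁₀(132) = +2.121
pH = 9.32 − (+2.121) = 7.20

pH = 7.20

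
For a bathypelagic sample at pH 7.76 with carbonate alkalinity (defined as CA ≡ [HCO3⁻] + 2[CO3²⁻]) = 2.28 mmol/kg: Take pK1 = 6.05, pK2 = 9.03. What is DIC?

CA = [HCO3⁻] + 2[CO3²⁻] = (α₁ + 2α₂)·DIC
At pH 7.76: [H⁺]/K1 = 10^-1.71 = 0.019498, K2/[H⁺] = 10^-1.27 = 0.053703
α₁ = 1/(1 + 0.019498 + 0.053703) = 1/1.0732 = 0.9318; α₂ = α₁·K2/[H⁺] = 0.05004
α₁ + 2α₂ = 1.0319
DIC = CA / (α₁ + 2α₂) = 2.28 / 1.0319 = 2.21 mmol/kg

DIC = 2.21 mmol/kg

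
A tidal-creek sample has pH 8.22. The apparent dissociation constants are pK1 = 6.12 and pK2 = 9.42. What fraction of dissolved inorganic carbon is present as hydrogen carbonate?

α₁ = 1 / (1 + [H⁺]/K1 + K2/[H⁺]) = 1 / (1 + 10^-2.10 + 10^-1.20)
   = 1 / (1 + 0.0079433 + 0.063096) = 1/1.0710 = 0.9337

α₁ = 0.934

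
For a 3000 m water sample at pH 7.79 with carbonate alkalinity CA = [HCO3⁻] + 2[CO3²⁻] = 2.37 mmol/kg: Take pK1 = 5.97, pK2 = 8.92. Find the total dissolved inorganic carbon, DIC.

DIC = 2.25 mmol/kg

CA = [HCO3⁻] + 2[CO3²⁻] = (α₁ + 2α₂)·DIC
At pH 7.79: [H⁺]/K1 = 10^-1.82 = 0.015136, K2/[H⁺] = 10^-1.13 = 0.074131
α₁ = 1/(1 + 0.015136 + 0.074131) = 1/1.0893 = 0.9180; α₂ = α₁·K2/[H⁺] = 0.06806
α₁ + 2α₂ = 1.0542
DIC = CA / (α₁ + 2α₂) = 2.37 / 1.0542 = 2.25 mmol/kg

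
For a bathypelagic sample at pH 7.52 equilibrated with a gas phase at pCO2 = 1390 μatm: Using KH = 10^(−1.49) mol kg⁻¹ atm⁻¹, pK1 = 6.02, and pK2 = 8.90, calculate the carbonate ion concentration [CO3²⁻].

[CO3²⁻] = 0.0593 mmol/kg

[CO2*] = KH · pCO2 = 10^(−1.49) × 1390×10^-6 = 4.498×10^-5 mol/kg
α₀ = 1/(1 + K1/[H⁺] + K1K2/[H⁺]²) = 1/(1 + 10^+1.50 + 10^+0.12) = 0.02946
DIC = [CO2*]/α₀ = 4.498×10^-5 / 0.02946 = 1.527 mmol/kg
[CO3²⁻] = α₂·DIC; α₂ = 0.03884, so [CO3²⁻] = 0.03884 × 1.527 = 0.0593 mmol/kg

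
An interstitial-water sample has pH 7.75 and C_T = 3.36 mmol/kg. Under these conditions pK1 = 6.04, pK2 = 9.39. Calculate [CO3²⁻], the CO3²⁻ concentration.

[CO3²⁻] = 0.0738 mmol/kg

α₂ = 1 / (1 + [H⁺]/K2 + [H⁺]²/(K1K2)) = 1 / (1 + 10^+1.64 + 10^-0.07)
   = 1 / (1 + 43.652 + 0.85114) = 1/45.503 = 0.02198
[CO3²⁻] = α₂ × DIC = 0.02198 × 3.36 = 0.0738 mmol/kg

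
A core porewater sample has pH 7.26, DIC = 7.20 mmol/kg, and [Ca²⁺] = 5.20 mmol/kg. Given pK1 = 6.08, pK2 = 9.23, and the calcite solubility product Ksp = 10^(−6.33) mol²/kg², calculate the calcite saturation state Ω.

α₂ = 1 / (1 + [H⁺]/K2 + [H⁺]²/(K1K2)) = 1 / (1 + 10^+1.97 + 10^+0.79)
   = 1 / (1 + 93.325 + 6.1660) = 1/100.49 = 0.009951
[CO3²⁻] = α₂ × DIC = 0.009951 × 7.20 = 0.07165 mmol/kg
Ksp = 10^(−6.33) = 4.677×10^-7
Ω = [Ca²⁺][CO3²⁻]/Ksp = (5.20×10^-3)(7.165×10^-5) / 4.677×10^-7 = 0.797

Ω = 0.797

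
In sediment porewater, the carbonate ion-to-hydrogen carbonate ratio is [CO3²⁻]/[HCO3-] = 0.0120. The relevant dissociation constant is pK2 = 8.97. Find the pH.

pH = 7.05

From K2 = [H⁺][CO3²⁻]/[HCO3-]:  pH = pK2 + log₁₀([CO3²⁻]/[HCO3-])
log₁₀(0.0120) = -1.921
pH = 8.97 + (-1.921) = 7.05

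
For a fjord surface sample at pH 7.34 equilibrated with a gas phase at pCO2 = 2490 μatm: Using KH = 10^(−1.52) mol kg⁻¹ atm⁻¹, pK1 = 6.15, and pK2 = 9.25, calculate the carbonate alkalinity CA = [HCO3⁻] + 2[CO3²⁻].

[CO2*] = KH · pCO2 = 10^(−1.52) × 2490×10^-6 = 7.520×10^-5 mol/kg
α₀ = 1/(1 + K1/[H⁺] + K1K2/[H⁺]²) = 1/(1 + 10^+1.19 + 10^-0.72) = 0.05996
DIC = [CO2*]/α₀ = 7.520×10^-5 / 0.05996 = 1.254 mmol/kg
CA = (α₁ + 2α₂)·DIC = (0.9286 + 2×0.01142) × 1.254 = 1.19 mmol/kg

CA = 1.19 mmol/kg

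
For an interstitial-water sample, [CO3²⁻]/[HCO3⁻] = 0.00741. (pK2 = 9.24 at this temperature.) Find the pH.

pH = 7.11

From K2 = [H⁺][CO3²⁻]/[HCO3⁻]:  pH = pK2 + log₁₀([CO3²⁻]/[HCO3⁻])
log₁₀(0.00741) = -2.130
pH = 9.24 + (-2.130) = 7.11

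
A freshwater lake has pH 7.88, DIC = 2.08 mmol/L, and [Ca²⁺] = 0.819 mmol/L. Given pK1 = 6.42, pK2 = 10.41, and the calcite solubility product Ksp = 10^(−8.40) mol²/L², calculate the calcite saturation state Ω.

α₂ = 1 / (1 + [H⁺]/K2 + [H⁺]²/(K1K2)) = 1 / (1 + 10^+2.53 + 10^+1.07)
   = 1 / (1 + 338.84 + 11.749) = 1/351.59 = 0.002844
[CO3²⁻] = α₂ × DIC = 0.002844 × 2.08 = 0.005916 mmol/L = 5.916 μmol/L
Ksp = 10^(−8.40) = 3.981×10^-9
Ω = [Ca²⁺][CO3²⁻]/Ksp = (0.819×10^-3)(5.916×10^-6) / 3.981×10^-9 = 1.22

Ω = 1.22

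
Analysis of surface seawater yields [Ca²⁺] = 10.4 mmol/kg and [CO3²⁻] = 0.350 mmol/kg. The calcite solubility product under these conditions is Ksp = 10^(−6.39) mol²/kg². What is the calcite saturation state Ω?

Ω = 8.94

Ksp = 10^(−6.39) = 4.074×10^-7
Ω = [Ca²⁺][CO3²⁻]/Ksp = (10.4×10^-3)(0.350×10^-3) / 4.074×10^-7 = 8.94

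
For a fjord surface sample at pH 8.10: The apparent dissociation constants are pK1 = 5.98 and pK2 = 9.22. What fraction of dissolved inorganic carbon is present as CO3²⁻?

α₂ = 0.0700

α₂ = 1 / (1 + [H⁺]/K2 + [H⁺]²/(K1K2)) = 1 / (1 + 10^+1.12 + 10^-1.00)
   = 1 / (1 + 13.183 + 0.10000) = 1/14.283 = 0.07002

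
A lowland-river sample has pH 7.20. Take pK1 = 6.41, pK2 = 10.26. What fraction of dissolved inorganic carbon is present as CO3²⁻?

α₂ = 0.000749

α₂ = 1 / (1 + [H⁺]/K2 + [H⁺]²/(K1K2)) = 1 / (1 + 10^+3.06 + 10^+2.27)
   = 1 / (1 + 1148.2 + 186.21) = 1/1335.4 = 0.0007489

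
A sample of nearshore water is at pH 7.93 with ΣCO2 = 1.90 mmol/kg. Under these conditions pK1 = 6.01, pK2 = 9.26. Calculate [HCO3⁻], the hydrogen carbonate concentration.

[HCO3⁻] = 1.79 mmol/kg

α₁ = 1 / (1 + [H⁺]/K1 + K2/[H⁺]) = 1 / (1 + 10^-1.92 + 10^-1.33)
   = 1 / (1 + 0.012023 + 0.046774) = 1/1.0588 = 0.9445
[HCO3⁻] = α₁ × DIC = 0.9445 × 1.90 = 1.79 mmol/kg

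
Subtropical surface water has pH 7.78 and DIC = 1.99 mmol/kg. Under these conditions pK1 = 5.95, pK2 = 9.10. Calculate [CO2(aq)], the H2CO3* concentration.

[CO2*] = 0.0277 mmol/kg

α₀ = 1 / (1 + K1/[H⁺] + K1K2/[H⁺]²) = 1 / (1 + 10^+1.83 + 10^+0.51)
   = 1 / (1 + 67.608 + 3.2359) = 1/71.844 = 0.01392
[CO2*] = α₀ × DIC = 0.01392 × 1.99 = 0.0277 mmol/kg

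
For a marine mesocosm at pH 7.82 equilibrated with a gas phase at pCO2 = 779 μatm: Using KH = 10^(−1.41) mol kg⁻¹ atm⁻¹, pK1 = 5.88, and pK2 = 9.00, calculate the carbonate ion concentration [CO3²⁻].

[CO2*] = KH · pCO2 = 10^(−1.41) × 779×10^-6 = 3.031×10^-5 mol/kg
α₀ = 1/(1 + K1/[H⁺] + K1K2/[H⁺]²) = 1/(1 + 10^+1.94 + 10^+0.76) = 0.01066
DIC = [CO2*]/α₀ = 3.031×10^-5 / 0.01066 = 2.844 mmol/kg
[CO3²⁻] = α₂·DIC; α₂ = 0.06131, so [CO3²⁻] = 0.06131 × 2.844 = 0.174 mmol/kg

[CO3²⁻] = 0.174 mmol/kg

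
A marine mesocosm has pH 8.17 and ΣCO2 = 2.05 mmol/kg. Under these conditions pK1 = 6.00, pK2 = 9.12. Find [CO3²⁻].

α₂ = 1 / (1 + [H⁺]/K2 + [H⁺]²/(K1K2)) = 1 / (1 + 10^+0.95 + 10^-1.22)
   = 1 / (1 + 8.9125 + 0.060256) = 1/9.9728 = 0.1003
[CO3²⁻] = α₂ × DIC = 0.1003 × 2.05 = 0.206 mmol/kg

[CO3²⁻] = 0.206 mmol/kg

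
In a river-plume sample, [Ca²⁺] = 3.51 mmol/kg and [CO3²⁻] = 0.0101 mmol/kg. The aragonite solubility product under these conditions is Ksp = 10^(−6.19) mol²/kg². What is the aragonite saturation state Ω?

Ω = 0.0549

Ksp = 10^(−6.19) = 6.457×10^-7
Ω = [Ca²⁺][CO3²⁻]/Ksp = (3.51×10^-3)(0.0101×10^-3) / 6.457×10^-7 = 0.0549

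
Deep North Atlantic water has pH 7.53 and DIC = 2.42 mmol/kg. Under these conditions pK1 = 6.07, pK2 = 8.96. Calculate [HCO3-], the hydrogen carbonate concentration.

[HCO3⁻] = 2.26 mmol/kg

α₁ = 1 / (1 + [H⁺]/K1 + K2/[H⁺]) = 1 / (1 + 10^-1.46 + 10^-1.43)
   = 1 / (1 + 0.034674 + 0.037154) = 1/1.0718 = 0.9330
[HCO3⁻] = α₁ × DIC = 0.9330 × 2.42 = 2.26 mmol/kg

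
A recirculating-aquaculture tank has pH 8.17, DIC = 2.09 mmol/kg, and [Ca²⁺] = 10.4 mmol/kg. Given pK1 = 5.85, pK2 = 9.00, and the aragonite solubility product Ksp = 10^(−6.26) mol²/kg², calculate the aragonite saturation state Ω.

Ω = 5.08

α₂ = 1 / (1 + [H⁺]/K2 + [H⁺]²/(K1K2)) = 1 / (1 + 10^+0.83 + 10^-1.49)
   = 1 / (1 + 6.7608 + 0.032359) = 1/7.7932 = 0.1283
[CO3²⁻] = α₂ × DIC = 0.1283 × 2.09 = 0.2682 mmol/kg
Ksp = 10^(−6.26) = 5.495×10^-7
Ω = [Ca²⁺][CO3²⁻]/Ksp = (10.4×10^-3)(2.682×10^-4) / 5.495×10^-7 = 5.08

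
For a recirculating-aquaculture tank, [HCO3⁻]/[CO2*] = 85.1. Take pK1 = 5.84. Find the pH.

From K1 = [H⁺][HCO3⁻]/[CO2*]:  pH = pK1 + log₁₀([HCO3⁻]/[CO2*])
log₁₀(85.1) = +1.930
pH = 5.84 + (+1.930) = 7.77

pH = 7.77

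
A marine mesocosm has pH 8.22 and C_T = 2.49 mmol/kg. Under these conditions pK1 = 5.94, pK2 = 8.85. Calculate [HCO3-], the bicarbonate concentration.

α₁ = 1 / (1 + [H⁺]/K1 + K2/[H⁺]) = 1 / (1 + 10^-2.28 + 10^-0.63)
   = 1 / (1 + 0.0052481 + 0.23442) = 1/1.2397 = 0.8067
[HCO3⁻] = α₁ × DIC = 0.8067 × 2.49 = 2.01 mmol/kg

[HCO3⁻] = 2.01 mmol/kg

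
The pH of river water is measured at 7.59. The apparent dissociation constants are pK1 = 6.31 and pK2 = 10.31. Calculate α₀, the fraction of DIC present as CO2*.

α₀ = 0.0498

α₀ = 1 / (1 + K1/[H⁺] + K1K2/[H⁺]²) = 1 / (1 + 10^+1.28 + 10^-1.44)
   = 1 / (1 + 19.055 + 0.036308) = 1/20.091 = 0.04977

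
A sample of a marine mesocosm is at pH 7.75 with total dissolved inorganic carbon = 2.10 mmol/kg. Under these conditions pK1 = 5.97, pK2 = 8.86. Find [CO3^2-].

α₂ = 1 / (1 + [H⁺]/K2 + [H⁺]²/(K1K2)) = 1 / (1 + 10^+1.11 + 10^-0.67)
   = 1 / (1 + 12.882 + 0.21380) = 1/14.096 = 0.07094
[CO3²⁻] = α₂ × DIC = 0.07094 × 2.10 = 0.149 mmol/kg

[CO3²⁻] = 0.149 mmol/kg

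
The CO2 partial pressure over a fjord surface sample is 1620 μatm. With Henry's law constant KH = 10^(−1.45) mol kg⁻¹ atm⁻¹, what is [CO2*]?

[CO2*] = 57.5 μmol/kg

KH = 10^(−1.45) = 3.548×10^-2 mol kg⁻¹ atm⁻¹
[CO2*] = KH · pCO2 = 3.548×10^-2 × 1620×10^-6 atm = 5.75×10^-5 mol/kg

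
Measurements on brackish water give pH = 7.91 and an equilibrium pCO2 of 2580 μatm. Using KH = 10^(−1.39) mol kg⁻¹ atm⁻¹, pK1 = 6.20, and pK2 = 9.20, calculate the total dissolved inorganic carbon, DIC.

[CO2*] = KH · pCO2 = 10^(−1.39) × 2580×10^-6 = 1.051×10^-4 mol/kg
α₀ = 1/(1 + K1/[H⁺] + K1K2/[H⁺]²) = 1/(1 + 10^+1.71 + 10^+0.42) = 0.01821
DIC = [CO2*]/α₀ = 1.051×10^-4 / 0.01821 = 5.77 mmol/kg

DIC = 5.77 mmol/kg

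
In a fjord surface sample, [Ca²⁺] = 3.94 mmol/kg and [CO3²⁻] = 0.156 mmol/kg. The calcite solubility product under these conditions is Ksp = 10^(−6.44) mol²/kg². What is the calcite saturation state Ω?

Ksp = 10^(−6.44) = 3.631×10^-7
Ω = [Ca²⁺][CO3²⁻]/Ksp = (3.94×10^-3)(0.156×10^-3) / 3.631×10^-7 = 1.69

Ω = 1.69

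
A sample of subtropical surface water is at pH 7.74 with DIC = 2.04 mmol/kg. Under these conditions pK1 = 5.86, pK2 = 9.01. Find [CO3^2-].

α₂ = 1 / (1 + [H⁺]/K2 + [H⁺]²/(K1K2)) = 1 / (1 + 10^+1.27 + 10^-0.61)
   = 1 / (1 + 18.621 + 0.24547) = 1/19.866 = 0.05034
[CO3²⁻] = α₂ × DIC = 0.05034 × 2.04 = 0.103 mmol/kg

[CO3²⁻] = 0.103 mmol/kg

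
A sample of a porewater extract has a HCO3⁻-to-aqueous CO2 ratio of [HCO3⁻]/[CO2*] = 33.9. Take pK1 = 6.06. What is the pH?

From K1 = [H⁺][HCO3⁻]/[CO2*]:  pH = pK1 + log₁₀([HCO3⁻]/[CO2*])
log₁₀(33.9) = +1.530
pH = 6.06 + (+1.530) = 7.59

pH = 7.59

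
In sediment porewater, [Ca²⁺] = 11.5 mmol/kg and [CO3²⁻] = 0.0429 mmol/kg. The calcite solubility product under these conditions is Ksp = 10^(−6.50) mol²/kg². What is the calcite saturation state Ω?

Ω = 1.56

Ksp = 10^(−6.50) = 3.162×10^-7
Ω = [Ca²⁺][CO3²⁻]/Ksp = (11.5×10^-3)(0.0429×10^-3) / 3.162×10^-7 = 1.56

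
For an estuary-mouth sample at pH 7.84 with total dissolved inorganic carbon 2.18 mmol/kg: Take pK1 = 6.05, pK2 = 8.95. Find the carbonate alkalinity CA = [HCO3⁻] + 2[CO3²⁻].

CA = [HCO3⁻] + 2[CO3²⁻] = (α₁ + 2α₂)·DIC
At pH 7.84: [H⁺]/K1 = 10^-1.79 = 0.016218, K2/[H⁺] = 10^-1.11 = 0.077625
α₁ = 1/(1 + 0.016218 + 0.077625) = 1/1.0938 = 0.9142; α₂ = α₁·K2/[H⁺] = 0.07097
α₁ + 2α₂ = 1.0561
CA = 1.0561 × 2.18 = 2.30 mmol/kg

CA = 2.30 mmol/kg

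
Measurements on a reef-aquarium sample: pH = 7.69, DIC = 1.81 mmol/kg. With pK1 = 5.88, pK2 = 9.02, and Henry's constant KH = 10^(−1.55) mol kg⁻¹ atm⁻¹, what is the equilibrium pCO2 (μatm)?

pCO2 = 936 μatm

α₀ = 1 / (1 + K1/[H⁺] + K1K2/[H⁺]²) = 1 / (1 + 10^+1.81 + 10^+0.48)
   = 1 / (1 + 64.565 + 3.0200) = 1/68.585 = 0.01458
[CO2*] = α₀ × DIC = 0.01458 × 1.81 = 0.02639 mmol/kg
pCO2 = [CO2*]/KH = 2.639×10^-5 / 2.818×10^-2 = 936 μatm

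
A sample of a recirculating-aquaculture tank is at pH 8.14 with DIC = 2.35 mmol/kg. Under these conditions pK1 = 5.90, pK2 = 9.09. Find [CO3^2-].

[CO3²⁻] = 0.236 mmol/kg

α₂ = 1 / (1 + [H⁺]/K2 + [H⁺]²/(K1K2)) = 1 / (1 + 10^+0.95 + 10^-1.29)
   = 1 / (1 + 8.9125 + 0.051286) = 1/9.9638 = 0.1004
[CO3²⁻] = α₂ × DIC = 0.1004 × 2.35 = 0.236 mmol/kg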